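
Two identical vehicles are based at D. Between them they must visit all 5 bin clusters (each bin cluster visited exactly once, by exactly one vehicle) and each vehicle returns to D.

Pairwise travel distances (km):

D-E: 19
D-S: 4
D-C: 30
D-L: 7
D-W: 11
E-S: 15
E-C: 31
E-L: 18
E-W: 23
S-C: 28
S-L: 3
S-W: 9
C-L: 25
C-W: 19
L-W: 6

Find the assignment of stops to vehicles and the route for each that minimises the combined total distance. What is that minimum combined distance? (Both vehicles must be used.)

Minimum combined distance: 90 km.

There are 2^4 − 1 = 15 ways to divide the 5 stops into two non-empty groups. For each, the best each vehicle can do is its own shortest tour through its group:
  {E} + {S, C, L, W}: 38 + 62 = 100
  {S} + {E, C, L, W}: 8 + 82 = 90
  {E, S} + {C, L, W}: 38 + 62 = 100
  {C} + {E, S, L, W}: 60 + 54 = 114
  {E, C} + {S, L, W}: 80 + 24 = 104
  {S, C} + {E, L, W}: 62 + 54 = 116
  … (15 splits in total)
Best: vehicle 1 D → S → D = 8; vehicle 2 D → E → C → W → L → D = 82; combined 90.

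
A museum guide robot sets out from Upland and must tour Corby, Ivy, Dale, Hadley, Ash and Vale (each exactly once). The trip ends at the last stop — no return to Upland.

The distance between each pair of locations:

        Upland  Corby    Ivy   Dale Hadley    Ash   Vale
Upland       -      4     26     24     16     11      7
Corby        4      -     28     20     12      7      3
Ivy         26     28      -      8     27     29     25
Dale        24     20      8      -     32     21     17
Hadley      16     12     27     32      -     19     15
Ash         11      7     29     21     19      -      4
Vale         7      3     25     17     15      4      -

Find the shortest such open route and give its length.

64 — the minimum one-way total.

There are 6! = 720 possible orderings.
Upland → Corby → Ivy → Dale → Hadley → Ash → Vale: 4+28+8+32+19+4 = 95
Upland → Corby → Ivy → Dale → Hadley → Vale → Ash: 4+28+8+32+15+4 = 91
Upland → Corby → Ivy → Dale → Ash → Hadley → Vale: 4+28+8+21+19+15 = 95
Upland → Corby → Ivy → Dale → Ash → Vale → Hadley: 4+28+8+21+4+15 = 80
Upland → Corby → Ivy → Dale → Vale → Hadley → Ash: 4+28+8+17+15+19 = 91
Upland → Corby → Ivy → Dale → Vale → Ash → Hadley: 4+28+8+17+4+19 = 80
Upland → Corby → Ivy → Hadley → Dale → Ash → Vale: 4+28+27+32+21+4 = 116
Upland → Corby → Ivy → Hadley → Dale → Vale → Ash: 4+28+27+32+17+4 = 112
… (712 more)
Upland → Corby → Hadley → Ash → Vale → Dale → Ivy: 4+12+19+4+17+8 = 64  ← best
The minimum is 64.
One shortest path: Upland → Corby → Hadley → Ash → Vale → Dale → Ivy.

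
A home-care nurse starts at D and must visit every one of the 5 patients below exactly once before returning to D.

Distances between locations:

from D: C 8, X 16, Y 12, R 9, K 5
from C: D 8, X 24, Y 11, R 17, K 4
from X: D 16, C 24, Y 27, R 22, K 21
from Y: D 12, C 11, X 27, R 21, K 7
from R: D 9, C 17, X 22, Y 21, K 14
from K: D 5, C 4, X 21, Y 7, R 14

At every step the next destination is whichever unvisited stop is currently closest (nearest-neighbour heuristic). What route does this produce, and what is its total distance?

79 along D → K → C → Y → R → X → D.

From D: distances to unvisited — K=5, C=8, R=9, Y=12, X=16. Nearest is K (5).
From K: distances to unvisited — C=4, Y=7, R=14, X=21. Nearest is C (4).
From C: distances to unvisited — Y=11, R=17, X=24. Nearest is Y (11).
From Y: distances to unvisited — R=21, X=27. Nearest is R (21).
From R: distances to unvisited — X=22. Nearest is X (22).
Return X→D: 16.
Total = 5 + 4 + 11 + 21 + 22 + 16 = 79.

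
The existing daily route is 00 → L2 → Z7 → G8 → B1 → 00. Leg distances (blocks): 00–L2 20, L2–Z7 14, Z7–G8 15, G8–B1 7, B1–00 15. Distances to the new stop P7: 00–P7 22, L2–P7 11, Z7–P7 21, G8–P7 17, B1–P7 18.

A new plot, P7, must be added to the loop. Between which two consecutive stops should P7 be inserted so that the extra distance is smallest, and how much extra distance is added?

+13 blocks — insert P7 between 00 and L2.

Insertion cost between consecutive stops i–j is d(i,P7) + d(P7,j) − d(i,j):
  between 00 and L2: 22 + 11 − 20 = 13
  between L2 and Z7: 11 + 21 − 14 = 18
  between Z7 and G8: 21 + 17 − 15 = 23
  between G8 and B1: 17 + 18 − 7 = 28
  between B1 and 00: 18 + 22 − 15 = 25
Cheapest insertion is between 00 and L2, adding 13.
New total = 71 + 13 = 84.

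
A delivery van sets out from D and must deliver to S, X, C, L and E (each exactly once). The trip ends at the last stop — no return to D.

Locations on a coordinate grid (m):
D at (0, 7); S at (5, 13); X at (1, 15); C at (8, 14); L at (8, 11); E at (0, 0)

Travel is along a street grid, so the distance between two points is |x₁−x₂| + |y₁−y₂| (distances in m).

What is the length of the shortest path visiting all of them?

Minimum one-way distance = 36 m.

There are 5! = 120 possible orderings.
D - S - X - C - L - E: 11+6+8+3+19 = 47
D - S - X - C - E - L: 11+6+8+22+19 = 66
D - S - X - L - C - E: 11+6+11+3+22 = 53
D - S - X - L - E - C: 11+6+11+19+22 = 69
D - S - X - E - C - L: 11+6+16+22+3 = 58
D - S - X - E - L - C: 11+6+16+19+3 = 55
D - S - C - X - L - E: 11+4+8+11+19 = 53
D - S - C - X - E - L: 11+4+8+16+19 = 58
D - S - C - L - X - E: 11+4+3+11+16 = 45
D - S - C - L - E - X: 11+4+3+19+16 = 53
D - S - C - E - X - L: 11+4+22+16+11 = 64
D - S - C - E - L - X: 11+4+22+19+11 = 67
D - S - L - X - C - E: 11+5+11+8+22 = 57
D - S - L - X - E - C: 11+5+11+16+22 = 65
… (106 more)
D - E - X - S - C - L: 7+16+6+4+3 = 36  ← best
The minimum is 36.
One shortest path: D → E → X → S → C → L.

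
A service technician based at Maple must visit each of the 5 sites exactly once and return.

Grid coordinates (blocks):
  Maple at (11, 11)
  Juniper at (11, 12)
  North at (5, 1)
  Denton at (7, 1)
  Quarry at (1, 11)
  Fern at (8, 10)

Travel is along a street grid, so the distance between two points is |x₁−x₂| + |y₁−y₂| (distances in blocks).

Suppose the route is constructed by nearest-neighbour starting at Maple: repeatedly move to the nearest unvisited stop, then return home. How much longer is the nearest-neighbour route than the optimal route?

From Maple: Juniper=1, Fern=4, Quarry=10, Denton=14, North=16 → choose Juniper (1).
From Juniper: Fern=5, Quarry=11, Denton=15, North=17 → choose Fern (5).
From Fern: Quarry=8, Denton=10, North=12 → choose Quarry (8).
From Quarry: North=14, Denton=16 → choose North (14).
From North: Denton=2 → choose Denton (2).
NN route Maple → Juniper → Fern → Quarry → North → Denton → Maple costs 44.
Optimal: Maple → Juniper → Quarry → North → Denton → Fern → Maple costs 42 (by enumerating all 60 distinct tours).
Excess = 44 − 42 = 2.

Excess over optimum: 2 blocks.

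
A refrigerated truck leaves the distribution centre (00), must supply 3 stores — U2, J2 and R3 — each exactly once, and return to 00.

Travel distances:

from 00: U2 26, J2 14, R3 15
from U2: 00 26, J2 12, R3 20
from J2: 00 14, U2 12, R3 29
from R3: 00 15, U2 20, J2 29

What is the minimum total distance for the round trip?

Minimum total distance: 61.

00-U2-J2-R3-00: 26+12+29+15 = 82
00-U2-R3-J2-00: 26+20+29+14 = 89
00-J2-U2-R3-00: 14+12+20+15 = 61
The minimum is 61.
One optimal route: 00 → J2 → U2 → R3 → 00 (or its reverse).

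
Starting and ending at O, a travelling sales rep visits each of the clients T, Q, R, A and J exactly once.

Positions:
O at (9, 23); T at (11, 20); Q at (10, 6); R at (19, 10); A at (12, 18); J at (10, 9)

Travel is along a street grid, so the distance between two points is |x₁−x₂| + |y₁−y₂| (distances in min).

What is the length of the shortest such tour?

There are 60 distinct closed tours to check (reversals are equivalent).
O-T-Q-R-A-J-O: 5+15+13+15+11+15 = 74
O-T-Q-R-J-A-O: 5+15+13+10+11+8 = 62
O-T-Q-A-R-J-O: 5+15+14+15+10+15 = 74
O-T-Q-A-J-R-O: 5+15+14+11+10+23 = 78
O-T-Q-J-R-A-O: 5+15+3+10+15+8 = 56
O-T-Q-J-A-R-O: 5+15+3+11+15+23 = 72
O-T-R-Q-A-J-O: 5+18+13+14+11+15 = 76
O-T-R-Q-J-A-O: 5+18+13+3+11+8 = 58
O-T-R-A-Q-J-O: 5+18+15+14+3+15 = 70
O-T-R-A-J-Q-O: 5+18+15+11+3+18 = 70
O-T-R-J-Q-A-O: 5+18+10+3+14+8 = 58
O-T-R-J-A-Q-O: 5+18+10+11+14+18 = 76
O-T-A-Q-R-J-O: 5+3+14+13+10+15 = 60
O-T-A-Q-J-R-O: 5+3+14+3+10+23 = 58
… (46 more)
O-T-A-R-Q-J-O: 5+3+15+13+3+15 = 54  ← best
The minimum is 54.
One optimal route: O → T → A → R → Q → J → O (or its reverse).

Shortest round trip = 54 min.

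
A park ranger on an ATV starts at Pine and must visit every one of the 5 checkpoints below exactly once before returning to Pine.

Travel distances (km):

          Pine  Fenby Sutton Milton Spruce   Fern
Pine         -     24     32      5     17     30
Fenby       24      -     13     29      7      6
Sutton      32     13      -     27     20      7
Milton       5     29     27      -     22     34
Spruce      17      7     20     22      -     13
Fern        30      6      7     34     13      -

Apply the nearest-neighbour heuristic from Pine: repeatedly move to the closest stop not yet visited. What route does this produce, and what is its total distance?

Total distance 79 km via the nearest-neighbour route Pine → Milton → Spruce → Fenby → Fern → Sutton → Pine.

From Pine: distances to unvisited — Milton=5, Spruce=17, Fenby=24, Fern=30, Sutton=32. Nearest is Milton (5).
From Milton: distances to unvisited — Spruce=22, Sutton=27, Fenby=29, Fern=34. Nearest is Spruce (22).
From Spruce: distances to unvisited — Fenby=7, Fern=13, Sutton=20. Nearest is Fenby (7).
From Fenby: distances to unvisited — Fern=6, Sutton=13. Nearest is Fern (6).
From Fern: distances to unvisited — Sutton=7. Nearest is Sutton (7).
Return Sutton→Pine: 32.
Total = 5 + 22 + 7 + 6 + 7 + 32 = 79.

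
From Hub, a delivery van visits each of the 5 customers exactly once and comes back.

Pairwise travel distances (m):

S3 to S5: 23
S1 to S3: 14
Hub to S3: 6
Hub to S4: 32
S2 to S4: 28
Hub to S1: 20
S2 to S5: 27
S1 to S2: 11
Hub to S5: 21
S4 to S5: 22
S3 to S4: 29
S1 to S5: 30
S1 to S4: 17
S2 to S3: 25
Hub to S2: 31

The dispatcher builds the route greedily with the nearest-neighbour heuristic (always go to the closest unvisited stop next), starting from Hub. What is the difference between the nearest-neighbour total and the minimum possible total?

Hub: S3=6, S1=20, S5=21, S2=31, S4=32 ⇒ S3
S3: S1=14, S5=23, S2=25, S4=29 ⇒ S1
S1: S2=11, S4=17, S5=30 ⇒ S2
S2: S5=27, S4=28 ⇒ S5
S5: S4=22 ⇒ S4
NN route Hub → S3 → S1 → S2 → S5 → S4 → Hub costs 112.
Optimal: Hub → S3 → S1 → S2 → S4 → S5 → Hub costs 102 (by enumerating all 60 distinct tours).
Excess = 112 − 102 = 10.

10 m longer than the optimal tour.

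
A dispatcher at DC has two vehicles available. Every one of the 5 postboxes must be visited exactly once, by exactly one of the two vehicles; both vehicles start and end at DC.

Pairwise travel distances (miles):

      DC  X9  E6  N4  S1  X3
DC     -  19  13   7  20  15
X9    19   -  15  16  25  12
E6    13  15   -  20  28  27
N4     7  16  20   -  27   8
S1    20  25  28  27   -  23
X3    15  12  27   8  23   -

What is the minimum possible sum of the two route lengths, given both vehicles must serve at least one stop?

Try each way of splitting the stops between the two vehicles (each non-empty) and, for each split, find the best tour for each vehicle:
  {X9} + {E6, N4, S1, X3}: 38 + 79 = 117
  {E6} + {X9, N4, S1, X3}: 26 + 72 = 98
  {X9, E6} + {N4, S1, X3}: 47 + 58 = 105
  {N4} + {X9, E6, S1, X3}: 14 + 83 = 97
  {X9, N4} + {E6, S1, X3}: 42 + 79 = 121
  {E6, N4} + {X9, S1, X3}: 40 + 72 = 112
  … (15 splits in total)
  {S1} + {X9, E6, N4, X3}: 40 + 55 = 95  ← best
Best: vehicle 1 DC → S1 → DC = 40; vehicle 2 DC → E6 → X9 → X3 → N4 → DC = 55; combined 95.

Minimum combined distance: 95 miles.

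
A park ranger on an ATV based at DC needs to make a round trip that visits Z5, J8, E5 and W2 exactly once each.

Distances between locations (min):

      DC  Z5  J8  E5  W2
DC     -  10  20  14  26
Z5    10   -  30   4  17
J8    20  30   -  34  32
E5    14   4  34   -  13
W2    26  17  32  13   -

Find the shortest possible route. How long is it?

With 4 stops there are 4!/2 = 12 distinct round trips (a route and its reverse cost the same).
DC → Z5 → J8 → E5 → W2 → DC: 10+30+34+13+26 = 113
DC → Z5 → J8 → W2 → E5 → DC: 10+30+32+13+14 = 99
DC → Z5 → E5 → J8 → W2 → DC: 10+4+34+32+26 = 106
DC → Z5 → E5 → W2 → J8 → DC: 10+4+13+32+20 = 79
DC → Z5 → W2 → J8 → E5 → DC: 10+17+32+34+14 = 107
DC → Z5 → W2 → E5 → J8 → DC: 10+17+13+34+20 = 94
DC → J8 → Z5 → E5 → W2 → DC: 20+30+4+13+26 = 93
DC → J8 → Z5 → W2 → E5 → DC: 20+30+17+13+14 = 94
DC → J8 → E5 → Z5 → W2 → DC: 20+34+4+17+26 = 101
DC → J8 → W2 → Z5 → E5 → DC: 20+32+17+4+14 = 87
DC → E5 → Z5 → J8 → W2 → DC: 14+4+30+32+26 = 106
DC → E5 → J8 → Z5 → W2 → DC: 14+34+30+17+26 = 121
The minimum is 79.
One optimal route: DC → Z5 → E5 → W2 → J8 → DC (or its reverse).

79 min — the shortest possible round trip.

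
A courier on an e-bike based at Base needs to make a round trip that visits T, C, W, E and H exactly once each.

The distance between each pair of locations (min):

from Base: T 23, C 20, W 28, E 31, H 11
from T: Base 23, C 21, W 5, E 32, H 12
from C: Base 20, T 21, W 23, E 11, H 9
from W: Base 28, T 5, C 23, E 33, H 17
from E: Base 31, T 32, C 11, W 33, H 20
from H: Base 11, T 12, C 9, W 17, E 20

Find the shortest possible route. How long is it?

Base - T - C - W - E - H - Base: 23+21+23+33+20+11 = 131
Base - T - C - W - H - E - Base: 23+21+23+17+20+31 = 135
Base - T - C - E - W - H - Base: 23+21+11+33+17+11 = 116
Base - T - C - E - H - W - Base: 23+21+11+20+17+28 = 120
Base - T - C - H - W - E - Base: 23+21+9+17+33+31 = 134
Base - T - C - H - E - W - Base: 23+21+9+20+33+28 = 134
Base - T - W - C - E - H - Base: 23+5+23+11+20+11 = 93
Base - T - W - C - H - E - Base: 23+5+23+9+20+31 = 111
Base - T - W - E - C - H - Base: 23+5+33+11+9+11 = 92
Base - T - W - E - H - C - Base: 23+5+33+20+9+20 = 110
Base - T - W - H - C - E - Base: 23+5+17+9+11+31 = 96
Base - T - W - H - E - C - Base: 23+5+17+20+11+20 = 96
Base - T - E - C - W - H - Base: 23+32+11+23+17+11 = 117
Base - T - E - C - H - W - Base: 23+32+11+9+17+28 = 120
… (46 more)
The minimum is 92.
One optimal route: Base → T → W → E → C → H → Base (or its reverse).

Minimum total distance: 92 min.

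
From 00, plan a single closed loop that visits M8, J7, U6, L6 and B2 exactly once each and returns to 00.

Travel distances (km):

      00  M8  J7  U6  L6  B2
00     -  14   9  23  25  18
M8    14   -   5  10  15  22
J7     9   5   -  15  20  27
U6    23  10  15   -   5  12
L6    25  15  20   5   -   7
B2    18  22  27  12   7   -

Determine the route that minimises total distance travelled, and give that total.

With 5 stops there are 5!/2 = 60 distinct round trips (a route and its reverse cost the same).
00→M8→J7→U6→L6→B2→00: 14+5+15+5+7+18 = 64
00→M8→J7→U6→B2→L6→00: 14+5+15+12+7+25 = 78
00→M8→J7→L6→U6→B2→00: 14+5+20+5+12+18 = 74
00→M8→J7→L6→B2→U6→00: 14+5+20+7+12+23 = 81
00→M8→J7→B2→U6→L6→00: 14+5+27+12+5+25 = 88
00→M8→J7→B2→L6→U6→00: 14+5+27+7+5+23 = 81
00→M8→U6→J7→L6→B2→00: 14+10+15+20+7+18 = 84
00→M8→U6→J7→B2→L6→00: 14+10+15+27+7+25 = 98
00→M8→U6→L6→J7→B2→00: 14+10+5+20+27+18 = 94
00→M8→U6→L6→B2→J7→00: 14+10+5+7+27+9 = 72
00→M8→U6→B2→J7→L6→00: 14+10+12+27+20+25 = 108
00→M8→U6→B2→L6→J7→00: 14+10+12+7+20+9 = 72
00→M8→L6→J7→U6→B2→00: 14+15+20+15+12+18 = 94
00→M8→L6→J7→B2→U6→00: 14+15+20+27+12+23 = 111
… (46 more)
00→J7→M8→U6→L6→B2→00: 9+5+10+5+7+18 = 54  ← best
The minimum is 54.
One optimal route: 00 → J7 → M8 → U6 → L6 → B2 → 00 (or its reverse).

54 km — the shortest possible round trip.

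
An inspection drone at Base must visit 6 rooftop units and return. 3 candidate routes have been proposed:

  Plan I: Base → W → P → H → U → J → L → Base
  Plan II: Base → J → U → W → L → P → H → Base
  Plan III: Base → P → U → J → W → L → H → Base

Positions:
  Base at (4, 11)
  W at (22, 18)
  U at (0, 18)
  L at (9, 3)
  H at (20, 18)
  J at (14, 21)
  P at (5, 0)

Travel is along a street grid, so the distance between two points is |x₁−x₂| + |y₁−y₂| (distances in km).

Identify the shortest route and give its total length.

Plan I: 25 + 35 + 33 + 20 + 17 + 23 + 13 = 166
Plan II: 20 + 17 + 22 + 28 + 7 + 33 + 23 = 150
Plan III: 12 + 23 + 17 + 11 + 28 + 26 + 23 = 140

Shortest is Plan III, total 140 km.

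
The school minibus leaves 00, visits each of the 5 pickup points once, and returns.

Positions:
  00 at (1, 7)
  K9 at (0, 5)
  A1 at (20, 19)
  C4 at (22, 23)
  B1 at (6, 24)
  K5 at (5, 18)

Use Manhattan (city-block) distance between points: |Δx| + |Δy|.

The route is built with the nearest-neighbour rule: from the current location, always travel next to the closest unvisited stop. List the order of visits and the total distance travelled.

Nearest-neighbour total = 82; route 00 → K9 → K5 → B1 → C4 → A1 → 00.

00 → [K9:3 / K5:15 / B1:22 / A1:31 / C4:37] → K9 (3)
K9 → [K5:18 / B1:25 / A1:34 / C4:40] → K5 (18)
K5 → [B1:7 / A1:16 / C4:22] → B1 (7)
B1 → [C4:17 / A1:19] → C4 (17)
C4 → [A1:6] → A1 (6)
Return A1→00: 31.
Total = 3 + 18 + 7 + 17 + 6 + 31 = 82.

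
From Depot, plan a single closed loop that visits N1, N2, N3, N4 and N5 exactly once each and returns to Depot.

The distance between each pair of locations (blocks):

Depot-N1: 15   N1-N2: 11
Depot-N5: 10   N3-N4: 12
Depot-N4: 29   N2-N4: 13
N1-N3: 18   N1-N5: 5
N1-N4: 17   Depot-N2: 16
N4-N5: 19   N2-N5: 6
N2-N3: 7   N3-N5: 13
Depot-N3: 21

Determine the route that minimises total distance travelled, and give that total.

With 5 stops there are 5!/2 = 60 distinct round trips (a route and its reverse cost the same).
Depot→N1→N2→N3→N4→N5→Depot: 15+11+7+12+19+10 = 74
Depot→N1→N2→N3→N5→N4→Depot: 15+11+7+13+19+29 = 94
Depot→N1→N2→N4→N3→N5→Depot: 15+11+13+12+13+10 = 74
Depot→N1→N2→N4→N5→N3→Depot: 15+11+13+19+13+21 = 92
Depot→N1→N2→N5→N3→N4→Depot: 15+11+6+13+12+29 = 86
Depot→N1→N2→N5→N4→N3→Depot: 15+11+6+19+12+21 = 84
Depot→N1→N3→N2→N4→N5→Depot: 15+18+7+13+19+10 = 82
Depot→N1→N3→N2→N5→N4→Depot: 15+18+7+6+19+29 = 94
Depot→N1→N3→N4→N2→N5→Depot: 15+18+12+13+6+10 = 74
Depot→N1→N3→N4→N5→N2→Depot: 15+18+12+19+6+16 = 86
Depot→N1→N3→N5→N2→N4→Depot: 15+18+13+6+13+29 = 94
Depot→N1→N3→N5→N4→N2→Depot: 15+18+13+19+13+16 = 94
Depot→N1→N4→N2→N3→N5→Depot: 15+17+13+7+13+10 = 75
Depot→N1→N4→N2→N5→N3→Depot: 15+17+13+6+13+21 = 85
… (46 more)
Depot→N1→N4→N3→N2→N5→Depot: 15+17+12+7+6+10 = 67  ← best
The minimum is 67.
One optimal route: Depot → N1 → N4 → N3 → N2 → N5 → Depot (or its reverse).

Shortest round trip = 67 blocks.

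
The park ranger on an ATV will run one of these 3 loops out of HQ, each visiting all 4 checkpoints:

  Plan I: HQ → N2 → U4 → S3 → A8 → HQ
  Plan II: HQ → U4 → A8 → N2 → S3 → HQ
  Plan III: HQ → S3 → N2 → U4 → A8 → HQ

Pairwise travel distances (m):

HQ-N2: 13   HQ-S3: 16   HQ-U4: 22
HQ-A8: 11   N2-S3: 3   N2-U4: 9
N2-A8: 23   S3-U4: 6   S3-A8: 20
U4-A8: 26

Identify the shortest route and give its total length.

Plan I: 13 + 9 + 6 + 20 + 11 = 59
Plan II: 22 + 26 + 23 + 3 + 16 = 90
Plan III: 16 + 3 + 9 + 26 + 11 = 65

59 m — Plan I is the shortest.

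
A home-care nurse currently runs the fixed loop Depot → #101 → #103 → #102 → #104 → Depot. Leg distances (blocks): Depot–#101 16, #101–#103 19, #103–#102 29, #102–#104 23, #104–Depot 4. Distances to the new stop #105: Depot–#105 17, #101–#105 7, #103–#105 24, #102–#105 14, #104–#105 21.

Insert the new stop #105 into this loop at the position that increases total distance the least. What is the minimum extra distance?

Insertion cost between consecutive stops i–j is d(i,#105) + d(#105,j) − d(i,j):
  between Depot and #101: 17 + 7 − 16 = 8
  between #101 and #103: 7 + 24 − 19 = 12
  between #103 and #102: 24 + 14 − 29 = 9
  between #102 and #104: 14 + 21 − 23 = 12
  between #104 and Depot: 21 + 17 − 4 = 34
Cheapest insertion is between Depot and #101, adding 8.
New total = 91 + 8 = 99.

+8 blocks — insert #105 between Depot and #101.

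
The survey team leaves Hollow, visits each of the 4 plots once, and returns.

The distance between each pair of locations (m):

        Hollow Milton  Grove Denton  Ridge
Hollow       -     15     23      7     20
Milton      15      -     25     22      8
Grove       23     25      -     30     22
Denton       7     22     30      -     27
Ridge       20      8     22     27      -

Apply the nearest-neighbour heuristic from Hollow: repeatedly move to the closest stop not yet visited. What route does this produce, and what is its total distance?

Nearest-neighbour total = 82 m; route Hollow → Denton → Milton → Ridge → Grove → Hollow.

At Hollow the remaining stops are Denton 7, Milton 15, Ridge 20, Grove 23; go to Denton.
At Denton the remaining stops are Milton 22, Ridge 27, Grove 30; go to Milton.
At Milton the remaining stops are Ridge 8, Grove 25; go to Ridge.
At Ridge the remaining stops are Grove 22; go to Grove.
Return Grove→Hollow: 23.
Total = 7 + 22 + 8 + 22 + 23 = 82.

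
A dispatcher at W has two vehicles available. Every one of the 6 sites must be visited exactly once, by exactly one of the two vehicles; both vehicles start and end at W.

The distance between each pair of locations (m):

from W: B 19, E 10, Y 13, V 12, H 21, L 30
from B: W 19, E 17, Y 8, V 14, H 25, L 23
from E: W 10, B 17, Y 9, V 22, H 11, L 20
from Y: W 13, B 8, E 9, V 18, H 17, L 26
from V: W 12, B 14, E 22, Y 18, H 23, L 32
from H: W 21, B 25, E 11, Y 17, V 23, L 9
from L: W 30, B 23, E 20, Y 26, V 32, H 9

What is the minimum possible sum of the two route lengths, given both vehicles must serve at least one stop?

Minimum combined distance: 98 m.

Check every non-empty split of the stops between the two vehicles; for each half take its own optimal tour:
  {B} + {E, Y, V, H, L}: 38 + 86 = 124
  {E} + {B, Y, V, H, L}: 20 + 88 = 108
  {B, E} + {Y, V, H, L}: 46 + 83 = 129
  {Y} + {B, E, V, H, L}: 26 + 79 = 105
  {B, Y} + {E, V, H, L}: 40 + 74 = 114
  {E, Y} + {B, V, H, L}: 32 + 79 = 111
  … (31 splits in total)
  {V} + {B, E, Y, H, L}: 24 + 74 = 98  ← best
Best: vehicle 1 W → V → W = 24; vehicle 2 W → E → H → L → B → Y → W = 74; combined 98.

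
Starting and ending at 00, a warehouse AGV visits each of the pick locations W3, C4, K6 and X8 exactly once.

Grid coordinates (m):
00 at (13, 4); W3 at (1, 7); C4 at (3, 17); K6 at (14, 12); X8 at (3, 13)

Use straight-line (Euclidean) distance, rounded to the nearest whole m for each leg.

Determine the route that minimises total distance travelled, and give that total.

00 - W3 - C4 - K6 - X8 - 00: 12+10+12+11+13 = 58
00 - W3 - C4 - X8 - K6 - 00: 12+10+4+11+8 = 45
00 - W3 - K6 - C4 - X8 - 00: 12+14+12+4+13 = 55
00 - W3 - K6 - X8 - C4 - 00: 12+14+11+4+16 = 57
00 - W3 - X8 - C4 - K6 - 00: 12+6+4+12+8 = 42
00 - W3 - X8 - K6 - C4 - 00: 12+6+11+12+16 = 57
00 - C4 - W3 - K6 - X8 - 00: 16+10+14+11+13 = 64
00 - C4 - W3 - X8 - K6 - 00: 16+10+6+11+8 = 51
00 - C4 - K6 - W3 - X8 - 00: 16+12+14+6+13 = 61
00 - C4 - X8 - W3 - K6 - 00: 16+4+6+14+8 = 48
00 - K6 - W3 - C4 - X8 - 00: 8+14+10+4+13 = 49
00 - K6 - C4 - W3 - X8 - 00: 8+12+10+6+13 = 49
The minimum is 42.
One optimal route: 00 → W3 → X8 → C4 → K6 → 00 (or its reverse).

Shortest round trip = 42 m.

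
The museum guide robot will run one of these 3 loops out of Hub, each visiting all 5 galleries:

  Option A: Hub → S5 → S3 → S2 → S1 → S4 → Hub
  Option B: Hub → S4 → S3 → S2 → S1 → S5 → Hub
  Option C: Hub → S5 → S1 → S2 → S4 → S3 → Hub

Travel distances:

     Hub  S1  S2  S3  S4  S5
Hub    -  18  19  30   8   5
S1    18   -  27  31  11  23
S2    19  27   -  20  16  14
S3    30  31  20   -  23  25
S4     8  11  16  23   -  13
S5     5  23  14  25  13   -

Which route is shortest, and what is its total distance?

96 — Option A is the shortest.

Option A: 5 + 25 + 20 + 27 + 11 + 8 = 96
Option B: 8 + 23 + 20 + 27 + 23 + 5 = 106
Option C: 5 + 23 + 27 + 16 + 23 + 30 = 124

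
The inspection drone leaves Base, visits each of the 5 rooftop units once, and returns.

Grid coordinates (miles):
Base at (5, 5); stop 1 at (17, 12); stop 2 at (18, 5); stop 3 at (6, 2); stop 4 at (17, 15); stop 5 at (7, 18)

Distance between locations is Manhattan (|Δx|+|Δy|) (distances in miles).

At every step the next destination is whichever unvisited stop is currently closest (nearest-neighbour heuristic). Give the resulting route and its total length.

Total distance 58 miles via the nearest-neighbour route Base → stop 3 → stop 2 → stop 1 → stop 4 → stop 5 → Base.

Base → [stop 3:4 / stop 2:13 / stop 5:15 / stop 1:19 / stop 4:22] → stop 3 (4)
stop 3 → [stop 2:15 / stop 5:17 / stop 1:21 / stop 4:24] → stop 2 (15)
stop 2 → [stop 1:8 / stop 4:11 / stop 5:24] → stop 1 (8)
stop 1 → [stop 4:3 / stop 5:16] → stop 4 (3)
stop 4 → [stop 5:13] → stop 5 (13)
Return stop 5→Base: 15.
Total = 4 + 15 + 8 + 3 + 13 + 15 = 58.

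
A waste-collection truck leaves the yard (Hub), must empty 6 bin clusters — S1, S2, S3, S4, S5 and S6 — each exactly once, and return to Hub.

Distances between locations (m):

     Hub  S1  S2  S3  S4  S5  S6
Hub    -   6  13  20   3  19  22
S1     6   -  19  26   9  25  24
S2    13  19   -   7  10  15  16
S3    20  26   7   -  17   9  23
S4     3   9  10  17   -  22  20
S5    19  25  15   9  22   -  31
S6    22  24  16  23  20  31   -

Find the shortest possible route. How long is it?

Shortest round trip = 86 m.

Hub → S1 → S2 → S3 → S4 → S5 → S6 → Hub: 6+19+7+17+22+31+22 = 124
Hub → S1 → S2 → S3 → S4 → S6 → S5 → Hub: 6+19+7+17+20+31+19 = 119
Hub → S1 → S2 → S3 → S5 → S4 → S6 → Hub: 6+19+7+9+22+20+22 = 105
Hub → S1 → S2 → S3 → S5 → S6 → S4 → Hub: 6+19+7+9+31+20+3 = 95
Hub → S1 → S2 → S3 → S6 → S4 → S5 → Hub: 6+19+7+23+20+22+19 = 116
Hub → S1 → S2 → S3 → S6 → S5 → S4 → Hub: 6+19+7+23+31+22+3 = 111
Hub → S1 → S2 → S4 → S3 → S5 → S6 → Hub: 6+19+10+17+9+31+22 = 114
Hub → S1 → S2 → S4 → S3 → S6 → S5 → Hub: 6+19+10+17+23+31+19 = 125
… (352 more)
Hub → S1 → S4 → S6 → S2 → S3 → S5 → Hub: 6+9+20+16+7+9+19 = 86  ← best
The minimum is 86.
One optimal route: Hub → S1 → S4 → S6 → S2 → S3 → S5 → Hub (or its reverse).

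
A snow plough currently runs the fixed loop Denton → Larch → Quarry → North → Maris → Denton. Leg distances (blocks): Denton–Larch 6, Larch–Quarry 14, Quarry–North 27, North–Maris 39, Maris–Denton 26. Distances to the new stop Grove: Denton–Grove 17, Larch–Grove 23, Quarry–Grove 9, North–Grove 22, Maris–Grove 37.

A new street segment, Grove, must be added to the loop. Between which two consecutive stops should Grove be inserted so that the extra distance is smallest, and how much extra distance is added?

Insertion cost between consecutive stops i–j is d(i,Grove) + d(Grove,j) − d(i,j):
  between Denton and Larch: 17 + 23 − 6 = 34
  between Larch and Quarry: 23 + 9 − 14 = 18
  between Quarry and North: 9 + 22 − 27 = 4
  between North and Maris: 22 + 37 − 39 = 20
  between Maris and Denton: 37 + 17 − 26 = 28
Cheapest insertion is between Quarry and North, adding 4.
New total = 112 + 4 = 116.

Adding 4 blocks by placing Grove on the Quarry–North leg.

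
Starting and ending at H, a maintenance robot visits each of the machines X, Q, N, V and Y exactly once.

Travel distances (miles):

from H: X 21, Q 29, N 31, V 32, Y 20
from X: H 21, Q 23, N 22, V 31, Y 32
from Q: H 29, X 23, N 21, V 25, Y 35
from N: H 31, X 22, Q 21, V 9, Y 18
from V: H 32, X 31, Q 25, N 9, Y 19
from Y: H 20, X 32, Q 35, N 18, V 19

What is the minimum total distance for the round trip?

There are 60 distinct closed tours to check (reversals are equivalent).
H→X→Q→N→V→Y→H: 21+23+21+9+19+20 = 113
H→X→Q→N→Y→V→H: 21+23+21+18+19+32 = 134
H→X→Q→V→N→Y→H: 21+23+25+9+18+20 = 116
H→X→Q→V→Y→N→H: 21+23+25+19+18+31 = 137
H→X→Q→Y→N→V→H: 21+23+35+18+9+32 = 138
H→X→Q→Y→V→N→H: 21+23+35+19+9+31 = 138
H→X→N→Q→V→Y→H: 21+22+21+25+19+20 = 128
H→X→N→Q→Y→V→H: 21+22+21+35+19+32 = 150
H→X→N→V→Q→Y→H: 21+22+9+25+35+20 = 132
H→X→N→V→Y→Q→H: 21+22+9+19+35+29 = 135
H→X→N→Y→Q→V→H: 21+22+18+35+25+32 = 153
H→X→N→Y→V→Q→H: 21+22+18+19+25+29 = 134
H→X→V→Q→N→Y→H: 21+31+25+21+18+20 = 136
H→X→V→Q→Y→N→H: 21+31+25+35+18+31 = 161
… (46 more)
The minimum is 113.
One optimal route: H → X → Q → N → V → Y → H (or its reverse).

Minimum total distance: 113 miles.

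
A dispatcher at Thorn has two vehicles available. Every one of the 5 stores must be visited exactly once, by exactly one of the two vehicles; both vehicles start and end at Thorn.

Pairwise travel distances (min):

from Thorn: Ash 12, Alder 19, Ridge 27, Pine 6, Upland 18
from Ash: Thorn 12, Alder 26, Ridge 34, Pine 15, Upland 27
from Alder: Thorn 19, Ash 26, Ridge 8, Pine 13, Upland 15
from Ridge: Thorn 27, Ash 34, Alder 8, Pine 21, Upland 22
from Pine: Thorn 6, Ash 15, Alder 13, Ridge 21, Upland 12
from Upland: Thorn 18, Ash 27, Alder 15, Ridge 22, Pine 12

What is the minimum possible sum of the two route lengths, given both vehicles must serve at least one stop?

There are 2^4 − 1 = 15 ways to divide the 5 stops into two non-empty groups. For each, the best each vehicle can do is its own shortest tour through its group:
  {Ash} + {Alder, Ridge, Pine, Upland}: 24 + 67 = 91
  {Alder} + {Ash, Ridge, Pine, Upland}: 38 + 86 = 124
  {Ash, Alder} + {Ridge, Pine, Upland}: 57 + 67 = 124
  {Ridge} + {Ash, Alder, Pine, Upland}: 54 + 71 = 125
  {Ash, Ridge} + {Alder, Pine, Upland}: 73 + 52 = 125
  {Alder, Ridge} + {Ash, Pine, Upland}: 54 + 57 = 111
  … (15 splits in total)
Best: vehicle 1 Thorn → Ash → Thorn = 24; vehicle 2 Thorn → Alder → Ridge → Upland → Pine → Thorn = 67; combined 91.

Minimum combined distance: 91 min.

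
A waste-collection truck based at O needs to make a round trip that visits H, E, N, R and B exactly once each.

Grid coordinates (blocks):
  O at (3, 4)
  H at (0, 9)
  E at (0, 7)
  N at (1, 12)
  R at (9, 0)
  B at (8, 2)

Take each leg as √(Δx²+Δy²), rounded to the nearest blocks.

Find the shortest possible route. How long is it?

There are 60 distinct closed tours to check (reversals are equivalent).
O - H - E - N - R - B - O: 6+2+5+14+2+5 = 34
O - H - E - N - B - R - O: 6+2+5+12+2+7 = 34
O - H - E - R - N - B - O: 6+2+11+14+12+5 = 50
O - H - E - R - B - N - O: 6+2+11+2+12+8 = 41
O - H - E - B - N - R - O: 6+2+9+12+14+7 = 50
O - H - E - B - R - N - O: 6+2+9+2+14+8 = 41
O - H - N - E - R - B - O: 6+3+5+11+2+5 = 32
O - H - N - E - B - R - O: 6+3+5+9+2+7 = 32
O - H - N - R - E - B - O: 6+3+14+11+9+5 = 48
O - H - N - R - B - E - O: 6+3+14+2+9+4 = 38
O - H - N - B - E - R - O: 6+3+12+9+11+7 = 48
O - H - N - B - R - E - O: 6+3+12+2+11+4 = 38
O - H - R - E - N - B - O: 6+13+11+5+12+5 = 52
O - H - R - E - B - N - O: 6+13+11+9+12+8 = 59
… (46 more)
O - E - H - N - R - B - O: 4+2+3+14+2+5 = 30  ← best
The minimum is 30.
One optimal route: O → E → H → N → R → B → O (or its reverse).

30 blocks — the shortest possible round trip.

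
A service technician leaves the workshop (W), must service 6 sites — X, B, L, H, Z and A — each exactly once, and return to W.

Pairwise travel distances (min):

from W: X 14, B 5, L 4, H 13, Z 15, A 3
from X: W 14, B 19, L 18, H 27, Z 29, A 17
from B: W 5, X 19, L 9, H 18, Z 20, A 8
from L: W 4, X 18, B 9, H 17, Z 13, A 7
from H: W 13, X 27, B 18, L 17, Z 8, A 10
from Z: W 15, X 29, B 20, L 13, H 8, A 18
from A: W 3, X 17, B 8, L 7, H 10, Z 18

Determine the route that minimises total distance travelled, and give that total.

Shortest round trip = 76 min.

W-X-B-L-H-Z-A-W: 14+19+9+17+8+18+3 = 88
W-X-B-L-H-A-Z-W: 14+19+9+17+10+18+15 = 102
W-X-B-L-Z-H-A-W: 14+19+9+13+8+10+3 = 76
W-X-B-L-Z-A-H-W: 14+19+9+13+18+10+13 = 96
W-X-B-L-A-H-Z-W: 14+19+9+7+10+8+15 = 82
W-X-B-L-A-Z-H-W: 14+19+9+7+18+8+13 = 88
W-X-B-H-L-Z-A-W: 14+19+18+17+13+18+3 = 102
W-X-B-H-L-A-Z-W: 14+19+18+17+7+18+15 = 108
… (352 more)
The minimum is 76.
One optimal route: W → X → B → L → Z → H → A → W (or its reverse).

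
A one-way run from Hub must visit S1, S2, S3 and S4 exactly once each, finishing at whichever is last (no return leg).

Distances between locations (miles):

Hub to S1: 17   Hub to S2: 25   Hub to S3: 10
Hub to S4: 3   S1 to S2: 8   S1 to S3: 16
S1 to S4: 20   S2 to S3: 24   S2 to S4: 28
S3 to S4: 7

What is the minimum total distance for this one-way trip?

There are 4! = 24 possible orderings.
Hub → S1 → S2 → S3 → S4: 17+8+24+7 = 56
Hub → S1 → S2 → S4 → S3: 17+8+28+7 = 60
Hub → S1 → S3 → S2 → S4: 17+16+24+28 = 85
Hub → S1 → S3 → S4 → S2: 17+16+7+28 = 68
Hub → S1 → S4 → S2 → S3: 17+20+28+24 = 89
Hub → S1 → S4 → S3 → S2: 17+20+7+24 = 68
Hub → S2 → S1 → S3 → S4: 25+8+16+7 = 56
Hub → S2 → S1 → S4 → S3: 25+8+20+7 = 60
Hub → S2 → S3 → S1 → S4: 25+24+16+20 = 85
Hub → S2 → S3 → S4 → S1: 25+24+7+20 = 76
Hub → S2 → S4 → S1 → S3: 25+28+20+16 = 89
Hub → S2 → S4 → S3 → S1: 25+28+7+16 = 76
Hub → S3 → S1 → S2 → S4: 10+16+8+28 = 62
Hub → S3 → S1 → S4 → S2: 10+16+20+28 = 74
… (10 more)
Hub → S4 → S3 → S1 → S2: 3+7+16+8 = 34  ← best
The minimum is 34.
One shortest path: Hub → S4 → S3 → S1 → S2.

Shortest open route: 34 miles.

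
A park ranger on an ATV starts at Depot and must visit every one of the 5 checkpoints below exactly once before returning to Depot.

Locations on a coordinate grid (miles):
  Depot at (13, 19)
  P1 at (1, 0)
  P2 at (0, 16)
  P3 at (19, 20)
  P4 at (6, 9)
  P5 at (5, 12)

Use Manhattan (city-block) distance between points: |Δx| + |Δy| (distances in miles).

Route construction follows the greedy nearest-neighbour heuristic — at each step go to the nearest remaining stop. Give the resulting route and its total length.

Total distance 94 miles via the nearest-neighbour route Depot → P3 → P5 → P4 → P2 → P1 → Depot.

At Depot the remaining stops are P3 7, P5 15, P2 16, P4 17, P1 31; go to P3.
At P3 the remaining stops are P5 22, P2 23, P4 24, P1 38; go to P5.
At P5 the remaining stops are P4 4, P2 9, P1 16; go to P4.
At P4 the remaining stops are P2 13, P1 14; go to P2.
At P2 the remaining stops are P1 17; go to P1.
Return P1→Depot: 31.
Total = 7 + 22 + 4 + 13 + 17 + 31 = 94.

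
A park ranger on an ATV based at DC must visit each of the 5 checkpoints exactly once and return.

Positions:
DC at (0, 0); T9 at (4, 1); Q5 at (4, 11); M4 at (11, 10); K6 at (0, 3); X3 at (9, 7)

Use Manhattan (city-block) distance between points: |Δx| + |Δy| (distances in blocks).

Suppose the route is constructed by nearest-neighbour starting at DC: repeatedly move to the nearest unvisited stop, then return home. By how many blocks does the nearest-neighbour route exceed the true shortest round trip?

Excess over optimum: 4 blocks.

DC: K6=3, T9=5, Q5=15, X3=16, M4=21 ⇒ K6
K6: T9=6, Q5=12, X3=13, M4=18 ⇒ T9
T9: Q5=10, X3=11, M4=16 ⇒ Q5
Q5: M4=8, X3=9 ⇒ M4
M4: X3=5 ⇒ X3
NN route DC → K6 → T9 → Q5 → M4 → X3 → DC costs 48.
Optimal: DC → T9 → Q5 → M4 → X3 → K6 → DC costs 44 (by enumerating all 60 distinct tours).
Excess = 48 − 44 = 4.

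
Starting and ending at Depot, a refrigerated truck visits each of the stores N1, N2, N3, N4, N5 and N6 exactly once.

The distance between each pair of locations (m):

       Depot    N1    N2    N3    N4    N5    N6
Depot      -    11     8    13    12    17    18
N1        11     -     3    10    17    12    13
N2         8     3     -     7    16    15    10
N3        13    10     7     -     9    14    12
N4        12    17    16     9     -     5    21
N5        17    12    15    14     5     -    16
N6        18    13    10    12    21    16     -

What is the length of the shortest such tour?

Shortest round trip = 66 m.

Depot-N1-N2-N3-N4-N5-N6-Depot: 11+3+7+9+5+16+18 = 69
Depot-N1-N2-N3-N4-N6-N5-Depot: 11+3+7+9+21+16+17 = 84
Depot-N1-N2-N3-N5-N4-N6-Depot: 11+3+7+14+5+21+18 = 79
Depot-N1-N2-N3-N5-N6-N4-Depot: 11+3+7+14+16+21+12 = 84
Depot-N1-N2-N3-N6-N4-N5-Depot: 11+3+7+12+21+5+17 = 76
Depot-N1-N2-N3-N6-N5-N4-Depot: 11+3+7+12+16+5+12 = 66
Depot-N1-N2-N4-N3-N5-N6-Depot: 11+3+16+9+14+16+18 = 87
Depot-N1-N2-N4-N3-N6-N5-Depot: 11+3+16+9+12+16+17 = 84
… (352 more)
The minimum is 66.
One optimal route: Depot → N1 → N2 → N3 → N6 → N5 → N4 → Depot (or its reverse).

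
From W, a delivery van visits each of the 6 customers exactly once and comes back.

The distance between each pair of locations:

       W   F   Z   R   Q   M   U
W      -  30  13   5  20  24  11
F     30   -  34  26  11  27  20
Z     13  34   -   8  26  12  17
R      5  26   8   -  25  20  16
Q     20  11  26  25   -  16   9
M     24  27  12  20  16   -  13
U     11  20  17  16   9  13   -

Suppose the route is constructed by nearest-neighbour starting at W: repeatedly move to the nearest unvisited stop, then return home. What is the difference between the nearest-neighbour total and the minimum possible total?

W: R=5, U=11, Z=13, Q=20, M=24, F=30 ⇒ R
R: Z=8, U=16, M=20, Q=25, F=26 ⇒ Z
Z: M=12, U=17, Q=26, F=34 ⇒ M
M: U=13, Q=16, F=27 ⇒ U
U: Q=9, F=20 ⇒ Q
Q: F=11 ⇒ F
NN route W → R → Z → M → U → Q → F → W costs 88.
Optimal: W → R → Z → M → F → Q → U → W costs 83 (by enumerating all 360 distinct tours).
Excess = 88 − 83 = 5.

The nearest-neighbour route is 5 longer than optimal.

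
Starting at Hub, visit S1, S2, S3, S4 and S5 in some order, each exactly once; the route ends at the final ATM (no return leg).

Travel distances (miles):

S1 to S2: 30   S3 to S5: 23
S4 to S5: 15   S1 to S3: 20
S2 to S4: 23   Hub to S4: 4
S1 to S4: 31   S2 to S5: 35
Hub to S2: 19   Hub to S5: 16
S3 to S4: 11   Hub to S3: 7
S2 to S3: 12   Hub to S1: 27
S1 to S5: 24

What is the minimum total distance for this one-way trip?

Minimum one-way distance = 75 miles.

There are 5! = 120 possible orderings.
Hub→S1→S2→S3→S4→S5: 27+30+12+11+15 = 95
Hub→S1→S2→S3→S5→S4: 27+30+12+23+15 = 107
Hub→S1→S2→S4→S3→S5: 27+30+23+11+23 = 114
Hub→S1→S2→S4→S5→S3: 27+30+23+15+23 = 118
Hub→S1→S2→S5→S3→S4: 27+30+35+23+11 = 126
Hub→S1→S2→S5→S4→S3: 27+30+35+15+11 = 118
Hub→S1→S3→S2→S4→S5: 27+20+12+23+15 = 97
Hub→S1→S3→S2→S5→S4: 27+20+12+35+15 = 109
Hub→S1→S3→S4→S2→S5: 27+20+11+23+35 = 116
Hub→S1→S3→S4→S5→S2: 27+20+11+15+35 = 108
Hub→S1→S3→S5→S2→S4: 27+20+23+35+23 = 128
Hub→S1→S3→S5→S4→S2: 27+20+23+15+23 = 108
Hub→S1→S4→S2→S3→S5: 27+31+23+12+23 = 116
Hub→S1→S4→S2→S5→S3: 27+31+23+35+23 = 139
… (106 more)
Hub→S4→S5→S1→S3→S2: 4+15+24+20+12 = 75  ← best
The minimum is 75.
One shortest path: Hub → S4 → S5 → S1 → S3 → S2.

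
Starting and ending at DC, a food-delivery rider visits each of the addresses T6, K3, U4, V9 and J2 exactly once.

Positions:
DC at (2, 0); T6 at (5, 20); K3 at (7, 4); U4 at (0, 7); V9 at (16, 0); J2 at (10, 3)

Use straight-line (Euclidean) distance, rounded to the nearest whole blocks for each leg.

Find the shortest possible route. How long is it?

Minimum total distance: 60 blocks.

DC→T6→K3→U4→V9→J2→DC: 20+16+8+17+7+9 = 77
DC→T6→K3→U4→J2→V9→DC: 20+16+8+11+7+14 = 76
DC→T6→K3→V9→U4→J2→DC: 20+16+10+17+11+9 = 83
DC→T6→K3→V9→J2→U4→DC: 20+16+10+7+11+7 = 71
DC→T6→K3→J2→U4→V9→DC: 20+16+3+11+17+14 = 81
DC→T6→K3→J2→V9→U4→DC: 20+16+3+7+17+7 = 70
DC→T6→U4→K3→V9→J2→DC: 20+14+8+10+7+9 = 68
DC→T6→U4→K3→J2→V9→DC: 20+14+8+3+7+14 = 66
DC→T6→U4→V9→K3→J2→DC: 20+14+17+10+3+9 = 73
DC→T6→U4→V9→J2→K3→DC: 20+14+17+7+3+6 = 67
DC→T6→U4→J2→K3→V9→DC: 20+14+11+3+10+14 = 72
DC→T6→U4→J2→V9→K3→DC: 20+14+11+7+10+6 = 68
DC→T6→V9→K3→U4→J2→DC: 20+23+10+8+11+9 = 81
DC→T6→V9→K3→J2→U4→DC: 20+23+10+3+11+7 = 74
… (46 more)
DC→K3→J2→V9→T6→U4→DC: 6+3+7+23+14+7 = 60  ← best
The minimum is 60.
One optimal route: DC → K3 → J2 → V9 → T6 → U4 → DC (or its reverse).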